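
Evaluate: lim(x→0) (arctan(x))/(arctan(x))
This is a 0/0 indeterminate form.

Apply L'Hôpital's rule: differentiate numerator and denominator separately.
  f(x) = atan(x)   ⇒   f'(x) = 1/(x^2 + 1)
  g(x) = atan(x)   ⇒   g'(x) = 1/(x^2 + 1)
  lim(x→0) f'(x)/g'(x) = lim(x→0) (1/(x^2 + 1))/(1/(x^2 + 1))
  = 1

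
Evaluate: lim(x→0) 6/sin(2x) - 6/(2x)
This is an ∞-∞ indeterminate form.

Combine fractions or rationalize to convert ∞-∞ to 0/0 form:
  lim(x→0) 6/sin(2x) - 6/(2x) = 0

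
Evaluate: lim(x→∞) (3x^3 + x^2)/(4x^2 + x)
This is an ∞/∞ indeterminate form.

Apply L'Hôpital's rule: differentiate numerator and denominator separately.
  f(x) = 3·x^3 + x^2   ⇒   f'(x) = 9·x^2 + 2·x
  g(x) = 4·x^2 + x   ⇒   g'(x) = 8·x + 1
  lim(x→∞) f'(x)/g'(x) = lim(x→∞) (9·x^2 + 2·x)/(8·x + 1)
  = ∞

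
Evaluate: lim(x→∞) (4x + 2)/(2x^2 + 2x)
This is an ∞/∞ indeterminate form.

Apply L'Hôpital's rule: differentiate numerator and denominator separately.
  f(x) = 4·x + 2   ⇒   f'(x) = 4
  g(x) = 2·x^2 + 2·x   ⇒   g'(x) = 4·x + 2
  lim(x→∞) f'(x)/g'(x) = lim(x→∞) (4)/(4·x + 2)
  = 0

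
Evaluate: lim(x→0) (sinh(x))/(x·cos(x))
This is a 0/0 indeterminate form.

Apply L'Hôpital's rule: differentiate numerator and denominator separately.
  f(x) = sinh(x)   ⇒   f'(x) = cosh(x)
  g(x) = x·cos(x)   ⇒   g'(x) = -x·sin(x) + cos(x)
  lim(x→0) f'(x)/g'(x) = lim(x→0) (cosh(x))/(-x·sin(x) + cos(x))
  = 1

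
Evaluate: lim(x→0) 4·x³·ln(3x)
This is a 0·∞ indeterminate form.

Rewrite 0·∞ as a quotient (0/0 or ∞/∞ form), then apply L'Hôpital's rule:
  lim(x→0) 4·x³·ln(3x) = 0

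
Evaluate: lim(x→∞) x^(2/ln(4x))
This is an exponential indeterminate form.

For exponential indeterminate forms, take the natural log:
  Let L = lim(x→∞) x^(2/ln(4x))
  Then ln(L) = lim(x→∞) [exponent × ln(base)]
  Evaluate using L'Hôpital or standard limits, then exponentiate.
  L = e²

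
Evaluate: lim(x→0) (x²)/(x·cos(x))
This is a 0/0 indeterminate form.

Apply L'Hôpital's rule: differentiate numerator and denominator separately.
  f(x) = x^2   ⇒   f'(x) = 2·x
  g(x) = x·cos(x)   ⇒   g'(x) = -x·sin(x) + cos(x)
  lim(x→0) f'(x)/g'(x) = lim(x→0) (2·x)/(-x·sin(x) + cos(x))
  = 0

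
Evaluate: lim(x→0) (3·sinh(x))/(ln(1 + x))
This is a 0/0 indeterminate form.

Apply L'Hôpital's rule: differentiate numerator and denominator separately.
  f(x) = 3·sinh(x)   ⇒   f'(x) = 3·cosh(x)
  g(x) = ln(x + 1)   ⇒   g'(x) = 1/(x + 1)
  lim(x→0) f'(x)/g'(x) = lim(x→0) (3·cosh(x))/(1/(x + 1))
  = 3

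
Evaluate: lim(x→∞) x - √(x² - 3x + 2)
This is an ∞-∞ indeterminate form.

Combine fractions or rationalize to convert ∞-∞ to 0/0 form:
  lim(x→∞) x - √(x² - 3x + 2) = 3/2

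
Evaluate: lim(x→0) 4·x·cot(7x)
This is a 0·∞ indeterminate form.

Rewrite 0·∞ as a quotient (0/0 or ∞/∞ form), then apply L'Hôpital's rule:
  lim(x→0) 4·x·cot(7x) = 4/7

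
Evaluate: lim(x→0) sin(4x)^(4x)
This is an exponential indeterminate form.

For exponential indeterminate forms, take the natural log:
  Let L = lim(x→0) sin(4x)^(4x)
  Then ln(L) = lim(x→0) [exponent × ln(base)]
  Evaluate using L'Hôpital or standard limits, then exponentiate.
  L = 1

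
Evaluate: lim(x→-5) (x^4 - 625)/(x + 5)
This is a standard limit.

Factor or rationalize the expression:
  lim(x→-5) (x^4 - 625)/(x + 5) = -500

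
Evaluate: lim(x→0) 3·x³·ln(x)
This is a 0·∞ indeterminate form.

Rewrite 0·∞ as a quotient (0/0 or ∞/∞ form), then apply L'Hôpital's rule:
  lim(x→0) 3·x³·ln(x) = 0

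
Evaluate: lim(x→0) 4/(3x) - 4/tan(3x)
This is an ∞-∞ indeterminate form.

Combine fractions or rationalize to convert ∞-∞ to 0/0 form:
  lim(x→0) 4/(3x) - 4/tan(3x) = 0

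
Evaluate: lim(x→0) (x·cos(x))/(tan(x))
This is a 0/0 indeterminate form.

Apply L'Hôpital's rule: differentiate numerator and denominator separately.
  f(x) = x·cos(x)   ⇒   f'(x) = -x·sin(x) + cos(x)
  g(x) = tan(x)   ⇒   g'(x) = tan(x)^2 + 1
  lim(x→0) f'(x)/g'(x) = lim(x→0) (-x·sin(x) + cos(x))/(tan(x)^2 + 1)
  = 1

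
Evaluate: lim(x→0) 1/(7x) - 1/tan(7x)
This is an ∞-∞ indeterminate form.

Combine fractions or rationalize to convert ∞-∞ to 0/0 form:
  lim(x→0) 1/(7x) - 1/tan(7x) = 0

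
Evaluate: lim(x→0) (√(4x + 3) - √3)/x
This is a standard limit.

Factor or rationalize the expression:
  lim(x→0) (√(4x + 3) - √3)/x = 2·sqrt(3)/3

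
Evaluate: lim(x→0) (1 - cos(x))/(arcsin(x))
This is a 0/0 indeterminate form.

Apply L'Hôpital's rule: differentiate numerator and denominator separately.
  f(x) = 1 - cos(x)   ⇒   f'(x) = sin(x)
  g(x) = asin(x)   ⇒   g'(x) = 1/sqrt(1 - x^2)
  lim(x→0) f'(x)/g'(x) = lim(x→0) (sin(x))/(1/sqrt(1 - x^2))
  = 0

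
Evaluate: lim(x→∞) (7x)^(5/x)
This is an exponential indeterminate form.

For exponential indeterminate forms, take the natural log:
  Let L = lim(x→∞) (7x)^(5/x)
  Then ln(L) = lim(x→∞) [exponent × ln(base)]
  Evaluate using L'Hôpital or standard limits, then exponentiate.
  L = 1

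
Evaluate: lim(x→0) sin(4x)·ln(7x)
This is a 0·∞ indeterminate form.

Rewrite 0·∞ as a quotient (0/0 or ∞/∞ form), then apply L'Hôpital's rule:
  lim(x→0) sin(4x)·ln(7x) = 0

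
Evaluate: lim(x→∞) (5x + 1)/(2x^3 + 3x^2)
This is an ∞/∞ indeterminate form.

Apply L'Hôpital's rule: differentiate numerator and denominator separately.
  f(x) = 5·x + 1   ⇒   f'(x) = 5
  g(x) = 2·x^3 + 3·x^2   ⇒   g'(x) = 6·x^2 + 6·x
  lim(x→∞) f'(x)/g'(x) = lim(x→∞) (5)/(6·x^2 + 6·x)
  = 0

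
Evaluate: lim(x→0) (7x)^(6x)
This is an exponential indeterminate form.

For exponential indeterminate forms, take the natural log:
  Let L = lim(x→0) (7x)^(6x)
  Then ln(L) = lim(x→0) [exponent × ln(base)]
  Evaluate using L'Hôpital or standard limits, then exponentiate.
  L = 1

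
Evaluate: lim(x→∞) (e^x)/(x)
This is an ∞/∞ indeterminate form.

Apply L'Hôpital's rule: differentiate numerator and denominator separately.
  f(x) = e^(x)   ⇒   f'(x) = e^(x)
  g(x) = x   ⇒   g'(x) = 1
  lim(x→∞) f'(x)/g'(x) = lim(x→∞) (e^(x))/(1)
  = ∞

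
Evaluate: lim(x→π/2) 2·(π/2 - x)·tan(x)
This is a 0·∞ indeterminate form.

Rewrite 0·∞ as a quotient (0/0 or ∞/∞ form), then apply L'Hôpital's rule:
  lim(x→π/2) 2·(π/2 - x)·tan(x) = 2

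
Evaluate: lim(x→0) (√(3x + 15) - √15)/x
This is a standard limit.

Factor or rationalize the expression:
  lim(x→0) (√(3x + 15) - √15)/x = sqrt(15)/10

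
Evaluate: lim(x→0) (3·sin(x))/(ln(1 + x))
This is a 0/0 indeterminate form.

Apply L'Hôpital's rule: differentiate numerator and denominator separately.
  f(x) = 3·sin(x)   ⇒   f'(x) = 3·cos(x)
  g(x) = ln(x + 1)   ⇒   g'(x) = 1/(x + 1)
  lim(x→0) f'(x)/g'(x) = lim(x→0) (3·cos(x))/(1/(x + 1))
  = 3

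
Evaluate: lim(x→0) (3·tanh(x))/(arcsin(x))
This is a 0/0 indeterminate form.

Apply L'Hôpital's rule: differentiate numerator and denominator separately.
  f(x) = 3·tanh(x)   ⇒   f'(x) = 3 - 3·tanh(x)^2
  g(x) = asin(x)   ⇒   g'(x) = 1/sqrt(1 - x^2)
  lim(x→0) f'(x)/g'(x) = lim(x→0) (3 - 3·tanh(x)^2)/(1/sqrt(1 - x^2))
  = 3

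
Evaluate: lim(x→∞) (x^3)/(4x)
This is an ∞/∞ indeterminate form.

Apply L'Hôpital's rule: differentiate numerator and denominator separately.
  f(x) = x^3   ⇒   f'(x) = 3·x^2
  g(x) = 4·x   ⇒   g'(x) = 4
  lim(x→∞) f'(x)/g'(x) = lim(x→∞) (3·x^2)/(4)
  = ∞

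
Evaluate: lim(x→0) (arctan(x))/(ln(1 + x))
This is a 0/0 indeterminate form.

Apply L'Hôpital's rule: differentiate numerator and denominator separately.
  f(x) = atan(x)   ⇒   f'(x) = 1/(x^2 + 1)
  g(x) = ln(x + 1)   ⇒   g'(x) = 1/(x + 1)
  lim(x→0) f'(x)/g'(x) = lim(x→0) (1/(x^2 + 1))/(1/(x + 1))
  = 1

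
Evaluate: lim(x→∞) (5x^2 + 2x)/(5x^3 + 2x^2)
This is an ∞/∞ indeterminate form.

Apply L'Hôpital's rule: differentiate numerator and denominator separately.
  f(x) = 5·x^2 + 2·x   ⇒   f'(x) = 10·x + 2
  g(x) = 5·x^3 + 2·x^2   ⇒   g'(x) = 15·x^2 + 4·x
  lim(x→∞) f'(x)/g'(x) = lim(x→∞) (10·x + 2)/(15·x^2 + 4·x)
  = 0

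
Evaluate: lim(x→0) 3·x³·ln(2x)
This is a 0·∞ indeterminate form.

Rewrite 0·∞ as a quotient (0/0 or ∞/∞ form), then apply L'Hôpital's rule:
  lim(x→0) 3·x³·ln(2x) = 0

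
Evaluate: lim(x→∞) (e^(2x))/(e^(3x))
This is an ∞/∞ indeterminate form.

Apply L'Hôpital's rule: differentiate numerator and denominator separately.
  f(x) = e^(2·x)   ⇒   f'(x) = 2·e^(2·x)
  g(x) = e^(3·x)   ⇒   g'(x) = 3·e^(3·x)
  lim(x→∞) f'(x)/g'(x) = lim(x→∞) (2·e^(2·x))/(3·e^(3·x))
  = 0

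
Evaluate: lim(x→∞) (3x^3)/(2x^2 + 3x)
This is an ∞/∞ indeterminate form.

Apply L'Hôpital's rule: differentiate numerator and denominator separately.
  f(x) = 3·x^3   ⇒   f'(x) = 9·x^2
  g(x) = 2·x^2 + 3·x   ⇒   g'(x) = 4·x + 3
  lim(x→∞) f'(x)/g'(x) = lim(x→∞) (9·x^2)/(4·x + 3)
  = ∞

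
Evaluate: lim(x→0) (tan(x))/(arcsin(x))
This is a 0/0 indeterminate form.

Apply L'Hôpital's rule: differentiate numerator and denominator separately.
  f(x) = tan(x)   ⇒   f'(x) = tan(x)^2 + 1
  g(x) = asin(x)   ⇒   g'(x) = 1/sqrt(1 - x^2)
  lim(x→0) f'(x)/g'(x) = lim(x→0) (tan(x)^2 + 1)/(1/sqrt(1 - x^2))
  = 1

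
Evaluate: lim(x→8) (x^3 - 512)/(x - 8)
This is a standard limit.

Factor or rationalize the expression:
  lim(x→8) (x^3 - 512)/(x - 8) = 192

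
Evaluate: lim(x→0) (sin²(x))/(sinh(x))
This is a 0/0 indeterminate form.

Apply L'Hôpital's rule: differentiate numerator and denominator separately.
  f(x) = sin(x)^2   ⇒   f'(x) = 2·sin(x)·cos(x)
  g(x) = sinh(x)   ⇒   g'(x) = cosh(x)
  lim(x→0) f'(x)/g'(x) = lim(x→0) (2·sin(x)·cos(x))/(cosh(x))
  = 0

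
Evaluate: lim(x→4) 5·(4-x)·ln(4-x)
This is a 0·∞ indeterminate form.

Rewrite 0·∞ as a quotient (0/0 or ∞/∞ form), then apply L'Hôpital's rule:
  lim(x→4) 5·(4-x)·ln(4-x) = 0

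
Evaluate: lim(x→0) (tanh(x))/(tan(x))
This is a 0/0 indeterminate form.

Apply L'Hôpital's rule: differentiate numerator and denominator separately.
  f(x) = tanh(x)   ⇒   f'(x) = 1 - tanh(x)^2
  g(x) = tan(x)   ⇒   g'(x) = tan(x)^2 + 1
  lim(x→0) f'(x)/g'(x) = lim(x→0) (1 - tanh(x)^2)/(tan(x)^2 + 1)
  = 1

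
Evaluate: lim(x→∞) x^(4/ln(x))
This is an exponential indeterminate form.

For exponential indeterminate forms, take the natural log:
  Let L = lim(x→∞) x^(4/ln(x))
  Then ln(L) = lim(x→∞) [exponent × ln(base)]
  Evaluate using L'Hôpital or standard limits, then exponentiate.
  L = e^(4)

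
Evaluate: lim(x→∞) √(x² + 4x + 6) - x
This is an ∞-∞ indeterminate form.

Combine fractions or rationalize to convert ∞-∞ to 0/0 form:
  lim(x→∞) √(x² + 4x + 6) - x = 2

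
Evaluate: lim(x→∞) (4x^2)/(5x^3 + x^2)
This is an ∞/∞ indeterminate form.

Apply L'Hôpital's rule: differentiate numerator and denominator separately.
  f(x) = 4·x^2   ⇒   f'(x) = 8·x
  g(x) = 5·x^3 + x^2   ⇒   g'(x) = 15·x^2 + 2·x
  lim(x→∞) f'(x)/g'(x) = lim(x→∞) (8·x)/(15·x^2 + 2·x)
  = 0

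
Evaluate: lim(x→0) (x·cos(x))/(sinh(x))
This is a 0/0 indeterminate form.

Apply L'Hôpital's rule: differentiate numerator and denominator separately.
  f(x) = x·cos(x)   ⇒   f'(x) = -x·sin(x) + cos(x)
  g(x) = sinh(x)   ⇒   g'(x) = cosh(x)
  lim(x→0) f'(x)/g'(x) = lim(x→0) (-x·sin(x) + cos(x))/(cosh(x))
  = 1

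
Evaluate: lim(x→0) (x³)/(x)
This is a 0/0 indeterminate form.

Apply L'Hôpital's rule: differentiate numerator and denominator separately.
  f(x) = x^3   ⇒   f'(x) = 3·x^2
  g(x) = x   ⇒   g'(x) = 1
  lim(x→0) f'(x)/g'(x) = lim(x→0) (3·x^2)/(1)
  = 0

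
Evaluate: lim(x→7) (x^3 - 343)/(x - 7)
This is a standard limit.

Factor or rationalize the expression:
  lim(x→7) (x^3 - 343)/(x - 7) = 147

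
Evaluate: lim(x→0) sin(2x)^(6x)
This is an exponential indeterminate form.

For exponential indeterminate forms, take the natural log:
  Let L = lim(x→0) sin(2x)^(6x)
  Then ln(L) = lim(x→0) [exponent × ln(base)]
  Evaluate using L'Hôpital or standard limits, then exponentiate.
  L = 1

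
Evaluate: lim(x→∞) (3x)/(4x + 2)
This is an ∞/∞ indeterminate form.

Apply L'Hôpital's rule: differentiate numerator and denominator separately.
  f(x) = 3·x   ⇒   f'(x) = 3
  g(x) = 4·x + 2   ⇒   g'(x) = 4
  lim(x→∞) f'(x)/g'(x) = lim(x→∞) (3)/(4)
  = 3/4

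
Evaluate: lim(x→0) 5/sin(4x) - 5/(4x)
This is an ∞-∞ indeterminate form.

Combine fractions or rationalize to convert ∞-∞ to 0/0 form:
  lim(x→0) 5/sin(4x) - 5/(4x) = 0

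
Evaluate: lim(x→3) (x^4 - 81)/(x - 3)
This is a standard limit.

Factor or rationalize the expression:
  lim(x→3) (x^4 - 81)/(x - 3) = 108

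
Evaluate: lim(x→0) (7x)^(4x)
This is an exponential indeterminate form.

For exponential indeterminate forms, take the natural log:
  Let L = lim(x→0) (7x)^(4x)
  Then ln(L) = lim(x→0) [exponent × ln(base)]
  Evaluate using L'Hôpital or standard limits, then exponentiate.
  L = 1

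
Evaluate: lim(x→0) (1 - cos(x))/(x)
This is a 0/0 indeterminate form.

Apply L'Hôpital's rule: differentiate numerator and denominator separately.
  f(x) = 1 - cos(x)   ⇒   f'(x) = sin(x)
  g(x) = x   ⇒   g'(x) = 1
  lim(x→0) f'(x)/g'(x) = lim(x→0) (sin(x))/(1)
  = 0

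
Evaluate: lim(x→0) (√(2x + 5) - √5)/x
This is a standard limit.

Factor or rationalize the expression:
  lim(x→0) (√(2x + 5) - √5)/x = sqrt(5)/5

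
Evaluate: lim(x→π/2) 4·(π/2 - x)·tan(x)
This is a 0·∞ indeterminate form.

Rewrite 0·∞ as a quotient (0/0 or ∞/∞ form), then apply L'Hôpital's rule:
  lim(x→π/2) 4·(π/2 - x)·tan(x) = 4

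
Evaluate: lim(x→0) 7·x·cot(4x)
This is a 0·∞ indeterminate form.

Rewrite 0·∞ as a quotient (0/0 or ∞/∞ form), then apply L'Hôpital's rule:
  lim(x→0) 7·x·cot(4x) = 7/4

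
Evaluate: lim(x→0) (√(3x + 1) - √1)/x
This is a standard limit.

Factor or rationalize the expression:
  lim(x→0) (√(3x + 1) - √1)/x = 3/2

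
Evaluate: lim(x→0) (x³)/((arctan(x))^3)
This is a 0/0 indeterminate form.

Apply L'Hôpital's rule: differentiate numerator and denominator separately.
  f(x) = x^3   ⇒   f'(x) = 3·x^2
  g(x) = atan(x)^3   ⇒   g'(x) = 3·atan(x)^2/(x^2 + 1)
  lim(x→0) f'(x)/g'(x) = lim(x→0) (3·x^2)/(3·atan(x)^2/(x^2 + 1))
  = 1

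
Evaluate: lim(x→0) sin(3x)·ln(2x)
This is a 0·∞ indeterminate form.

Rewrite 0·∞ as a quotient (0/0 or ∞/∞ form), then apply L'Hôpital's rule:
  lim(x→0) sin(3x)·ln(2x) = 0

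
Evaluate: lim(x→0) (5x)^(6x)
This is an exponential indeterminate form.

For exponential indeterminate forms, take the natural log:
  Let L = lim(x→0) (5x)^(6x)
  Then ln(L) = lim(x→0) [exponent × ln(base)]
  Evaluate using L'Hôpital or standard limits, then exponentiate.
  L = 1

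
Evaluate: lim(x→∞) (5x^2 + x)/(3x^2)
This is an ∞/∞ indeterminate form.

Apply L'Hôpital's rule: differentiate numerator and denominator separately.
  f(x) = 5·x^2 + x   ⇒   f'(x) = 10·x + 1
  g(x) = 3·x^2   ⇒   g'(x) = 6·x
  lim(x→∞) f'(x)/g'(x) = lim(x→∞) (10·x + 1)/(6·x)
  = 5/3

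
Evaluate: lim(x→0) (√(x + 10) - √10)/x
This is a standard limit.

Factor or rationalize the expression:
  lim(x→0) (√(x + 10) - √10)/x = sqrt(10)/20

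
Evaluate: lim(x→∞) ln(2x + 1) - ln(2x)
This is an ∞-∞ indeterminate form.

Combine fractions or rationalize to convert ∞-∞ to 0/0 form:
  lim(x→∞) ln(2x + 1) - ln(2x) = 0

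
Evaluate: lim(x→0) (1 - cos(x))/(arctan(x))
This is a 0/0 indeterminate form.

Apply L'Hôpital's rule: differentiate numerator and denominator separately.
  f(x) = 1 - cos(x)   ⇒   f'(x) = sin(x)
  g(x) = atan(x)   ⇒   g'(x) = 1/(x^2 + 1)
  lim(x→0) f'(x)/g'(x) = lim(x→0) (sin(x))/(1/(x^2 + 1))
  = 0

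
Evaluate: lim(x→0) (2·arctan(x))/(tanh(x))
This is a 0/0 indeterminate form.

Apply L'Hôpital's rule: differentiate numerator and denominator separately.
  f(x) = 2·atan(x)   ⇒   f'(x) = 2/(x^2 + 1)
  g(x) = tanh(x)   ⇒   g'(x) = 1 - tanh(x)^2
  lim(x→0) f'(x)/g'(x) = lim(x→0) (2/(x^2 + 1))/(1 - tanh(x)^2)
  = 2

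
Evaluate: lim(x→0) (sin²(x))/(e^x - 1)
This is a 0/0 indeterminate form.

Apply L'Hôpital's rule: differentiate numerator and denominator separately.
  f(x) = sin(x)^2   ⇒   f'(x) = 2·sin(x)·cos(x)
  g(x) = e^(x) - 1   ⇒   g'(x) = e^(x)
  lim(x→0) f'(x)/g'(x) = lim(x→0) (2·sin(x)·cos(x))/(e^(x))
  = 0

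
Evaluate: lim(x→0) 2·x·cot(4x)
This is a 0·∞ indeterminate form.

Rewrite 0·∞ as a quotient (0/0 or ∞/∞ form), then apply L'Hôpital's rule:
  lim(x→0) 2·x·cot(4x) = 1/2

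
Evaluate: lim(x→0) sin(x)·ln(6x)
This is a 0·∞ indeterminate form.

Rewrite 0·∞ as a quotient (0/0 or ∞/∞ form), then apply L'Hôpital's rule:
  lim(x→0) sin(x)·ln(6x) = 0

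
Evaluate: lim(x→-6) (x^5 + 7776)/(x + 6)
This is a standard limit.

Factor or rationalize the expression:
  lim(x→-6) (x^5 + 7776)/(x + 6) = 6480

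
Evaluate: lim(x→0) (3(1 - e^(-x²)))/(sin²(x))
This is a 0/0 indeterminate form.

Apply L'Hôpital's rule: differentiate numerator and denominator separately.
  f(x) = 3 - 3·e^(-x^2)   ⇒   f'(x) = 6·x·e^(-x^2)
  g(x) = sin(x)^2   ⇒   g'(x) = 2·sin(x)·cos(x)
  lim(x→0) f'(x)/g'(x) = lim(x→0) (6·x·e^(-x^2))/(2·sin(x)·cos(x))
  = 3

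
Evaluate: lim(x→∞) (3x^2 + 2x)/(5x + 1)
This is an ∞/∞ indeterminate form.

Apply L'Hôpital's rule: differentiate numerator and denominator separately.
  f(x) = 3·x^2 + 2·x   ⇒   f'(x) = 6·x + 2
  g(x) = 5·x + 1   ⇒   g'(x) = 5
  lim(x→∞) f'(x)/g'(x) = lim(x→∞) (6·x + 2)/(5)
  = ∞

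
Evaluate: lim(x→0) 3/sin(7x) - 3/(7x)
This is an ∞-∞ indeterminate form.

Combine fractions or rationalize to convert ∞-∞ to 0/0 form:
  lim(x→0) 3/sin(7x) - 3/(7x) = 0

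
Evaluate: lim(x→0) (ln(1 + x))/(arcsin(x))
This is a 0/0 indeterminate form.

Apply L'Hôpital's rule: differentiate numerator and denominator separately.
  f(x) = ln(x + 1)   ⇒   f'(x) = 1/(x + 1)
  g(x) = asin(x)   ⇒   g'(x) = 1/sqrt(1 - x^2)
  lim(x→0) f'(x)/g'(x) = lim(x→0) (1/(x + 1))/(1/sqrt(1 - x^2))
  = 1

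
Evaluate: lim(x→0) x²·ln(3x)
This is a 0·∞ indeterminate form.

Rewrite 0·∞ as a quotient (0/0 or ∞/∞ form), then apply L'Hôpital's rule:
  lim(x→0) x²·ln(3x) = 0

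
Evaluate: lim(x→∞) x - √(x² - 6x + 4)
This is an ∞-∞ indeterminate form.

Combine fractions or rationalize to convert ∞-∞ to 0/0 form:
  lim(x→∞) x - √(x² - 6x + 4) = 3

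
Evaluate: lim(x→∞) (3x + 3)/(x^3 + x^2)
This is an ∞/∞ indeterminate form.

Apply L'Hôpital's rule: differentiate numerator and denominator separately.
  f(x) = 3·x + 3   ⇒   f'(x) = 3
  g(x) = x^3 + x^2   ⇒   g'(x) = 3·x^2 + 2·x
  lim(x→∞) f'(x)/g'(x) = lim(x→∞) (3)/(3·x^2 + 2·x)
  = 0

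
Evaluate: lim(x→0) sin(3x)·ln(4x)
This is a 0·∞ indeterminate form.

Rewrite 0·∞ as a quotient (0/0 or ∞/∞ form), then apply L'Hôpital's rule:
  lim(x→0) sin(3x)·ln(4x) = 0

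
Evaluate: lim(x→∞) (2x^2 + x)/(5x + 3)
This is an ∞/∞ indeterminate form.

Apply L'Hôpital's rule: differentiate numerator and denominator separately.
  f(x) = 2·x^2 + x   ⇒   f'(x) = 4·x + 1
  g(x) = 5·x + 3   ⇒   g'(x) = 5
  lim(x→∞) f'(x)/g'(x) = lim(x→∞) (4·x + 1)/(5)
  = ∞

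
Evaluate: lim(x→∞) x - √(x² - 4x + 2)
This is an ∞-∞ indeterminate form.

Combine fractions or rationalize to convert ∞-∞ to 0/0 form:
  lim(x→∞) x - √(x² - 4x + 2) = 2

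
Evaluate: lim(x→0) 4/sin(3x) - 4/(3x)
This is an ∞-∞ indeterminate form.

Combine fractions or rationalize to convert ∞-∞ to 0/0 form:
  lim(x→0) 4/sin(3x) - 4/(3x) = 0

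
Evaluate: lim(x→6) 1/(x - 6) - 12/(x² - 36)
This is an ∞-∞ indeterminate form.

Combine fractions or rationalize to convert ∞-∞ to 0/0 form:
  lim(x→6) 1/(x - 6) - 12/(x² - 36) = 1/12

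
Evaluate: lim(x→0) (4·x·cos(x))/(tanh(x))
This is a 0/0 indeterminate form.

Apply L'Hôpital's rule: differentiate numerator and denominator separately.
  f(x) = 4·x·cos(x)   ⇒   f'(x) = -4·x·sin(x) + 4·cos(x)
  g(x) = tanh(x)   ⇒   g'(x) = 1 - tanh(x)^2
  lim(x→0) f'(x)/g'(x) = lim(x→0) (-4·x·sin(x) + 4·cos(x))/(1 - tanh(x)^2)
  = 4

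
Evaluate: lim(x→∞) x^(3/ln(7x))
This is an exponential indeterminate form.

For exponential indeterminate forms, take the natural log:
  Let L = lim(x→∞) x^(3/ln(7x))
  Then ln(L) = lim(x→∞) [exponent × ln(base)]
  Evaluate using L'Hôpital or standard limits, then exponentiate.
  L = e^(3)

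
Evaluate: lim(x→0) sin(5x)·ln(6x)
This is a 0·∞ indeterminate form.

Rewrite 0·∞ as a quotient (0/0 or ∞/∞ form), then apply L'Hôpital's rule:
  lim(x→0) sin(5x)·ln(6x) = 0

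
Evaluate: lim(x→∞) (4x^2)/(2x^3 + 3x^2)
This is an ∞/∞ indeterminate form.

Apply L'Hôpital's rule: differentiate numerator and denominator separately.
  f(x) = 4·x^2   ⇒   f'(x) = 8·x
  g(x) = 2·x^3 + 3·x^2   ⇒   g'(x) = 6·x^2 + 6·x
  lim(x→∞) f'(x)/g'(x) = lim(x→∞) (8·x)/(6·x^2 + 6·x)
  = 0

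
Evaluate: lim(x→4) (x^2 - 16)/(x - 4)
This is a standard limit.

Factor or rationalize the expression:
  lim(x→4) (x^2 - 16)/(x - 4) = 8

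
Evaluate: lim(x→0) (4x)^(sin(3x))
This is an exponential indeterminate form.

For exponential indeterminate forms, take the natural log:
  Let L = lim(x→0) (4x)^(sin(3x))
  Then ln(L) = lim(x→0) [exponent × ln(base)]
  Evaluate using L'Hôpital or standard limits, then exponentiate.
  L = 1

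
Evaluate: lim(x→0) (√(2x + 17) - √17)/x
This is a standard limit.

Factor or rationalize the expression:
  lim(x→0) (√(2x + 17) - √17)/x = sqrt(17)/17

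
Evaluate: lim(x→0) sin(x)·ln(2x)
This is a 0·∞ indeterminate form.

Rewrite 0·∞ as a quotient (0/0 or ∞/∞ form), then apply L'Hôpital's rule:
  lim(x→0) sin(x)·ln(2x) = 0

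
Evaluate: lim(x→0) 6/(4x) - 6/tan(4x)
This is an ∞-∞ indeterminate form.

Combine fractions or rationalize to convert ∞-∞ to 0/0 form:
  lim(x→0) 6/(4x) - 6/tan(4x) = 0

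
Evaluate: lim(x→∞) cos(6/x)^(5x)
This is an exponential indeterminate form.

For exponential indeterminate forms, take the natural log:
  Let L = lim(x→∞) cos(6/x)^(5x)
  Then ln(L) = lim(x→∞) [exponent × ln(base)]
  Evaluate using L'Hôpital or standard limits, then exponentiate.
  L = 1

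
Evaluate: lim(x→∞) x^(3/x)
This is an exponential indeterminate form.

For exponential indeterminate forms, take the natural log:
  Let L = lim(x→∞) x^(3/x)
  Then ln(L) = lim(x→∞) [exponent × ln(base)]
  Evaluate using L'Hôpital or standard limits, then exponentiate.
  L = 1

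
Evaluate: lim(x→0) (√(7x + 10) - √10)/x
This is a standard limit.

Factor or rationalize the expression:
  lim(x→0) (√(7x + 10) - √10)/x = 7·sqrt(10)/20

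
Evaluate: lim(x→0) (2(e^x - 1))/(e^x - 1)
This is a 0/0 indeterminate form.

Apply L'Hôpital's rule: differentiate numerator and denominator separately.
  f(x) = 2·e^(x) - 2   ⇒   f'(x) = 2·e^(x)
  g(x) = e^(x) - 1   ⇒   g'(x) = e^(x)
  lim(x→0) f'(x)/g'(x) = lim(x→0) (2·e^(x))/(e^(x))
  = 2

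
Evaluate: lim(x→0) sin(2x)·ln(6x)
This is a 0·∞ indeterminate form.

Rewrite 0·∞ as a quotient (0/0 or ∞/∞ form), then apply L'Hôpital's rule:
  lim(x→0) sin(2x)·ln(6x) = 0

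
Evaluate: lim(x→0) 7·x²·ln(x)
This is a 0·∞ indeterminate form.

Rewrite 0·∞ as a quotient (0/0 or ∞/∞ form), then apply L'Hôpital's rule:
  lim(x→0) 7·x²·ln(x) = 0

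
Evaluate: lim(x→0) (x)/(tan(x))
This is a 0/0 indeterminate form.

Apply L'Hôpital's rule: differentiate numerator and denominator separately.
  f(x) = x   ⇒   f'(x) = 1
  g(x) = tan(x)   ⇒   g'(x) = tan(x)^2 + 1
  lim(x→0) f'(x)/g'(x) = lim(x→0) (1)/(tan(x)^2 + 1)
  = 1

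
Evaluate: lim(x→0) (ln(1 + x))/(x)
This is a 0/0 indeterminate form.

Apply L'Hôpital's rule: differentiate numerator and denominator separately.
  f(x) = ln(x + 1)   ⇒   f'(x) = 1/(x + 1)
  g(x) = x   ⇒   g'(x) = 1
  lim(x→0) f'(x)/g'(x) = lim(x→0) (1/(x + 1))/(1)
  = 1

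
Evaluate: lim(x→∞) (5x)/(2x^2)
This is an ∞/∞ indeterminate form.

Apply L'Hôpital's rule: differentiate numerator and denominator separately.
  f(x) = 5·x   ⇒   f'(x) = 5
  g(x) = 2·x^2   ⇒   g'(x) = 4·x
  lim(x→∞) f'(x)/g'(x) = lim(x→∞) (5)/(4·x)
  = 0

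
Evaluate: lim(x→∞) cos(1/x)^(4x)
This is an exponential indeterminate form.

For exponential indeterminate forms, take the natural log:
  Let L = lim(x→∞) cos(1/x)^(4x)
  Then ln(L) = lim(x→∞) [exponent × ln(base)]
  Evaluate using L'Hôpital or standard limits, then exponentiate.
  L = 1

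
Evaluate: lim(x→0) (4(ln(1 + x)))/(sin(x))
This is a 0/0 indeterminate form.

Apply L'Hôpital's rule: differentiate numerator and denominator separately.
  f(x) = 4·ln(x + 1)   ⇒   f'(x) = 4/(x + 1)
  g(x) = sin(x)   ⇒   g'(x) = cos(x)
  lim(x→0) f'(x)/g'(x) = lim(x→0) (4/(x + 1))/(cos(x))
  = 4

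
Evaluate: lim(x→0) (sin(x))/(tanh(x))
This is a 0/0 indeterminate form.

Apply L'Hôpital's rule: differentiate numerator and denominator separately.
  f(x) = sin(x)   ⇒   f'(x) = cos(x)
  g(x) = tanh(x)   ⇒   g'(x) = 1 - tanh(x)^2
  lim(x→0) f'(x)/g'(x) = lim(x→0) (cos(x))/(1 - tanh(x)^2)
  = 1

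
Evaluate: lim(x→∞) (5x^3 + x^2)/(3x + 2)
This is an ∞/∞ indeterminate form.

Apply L'Hôpital's rule: differentiate numerator and denominator separately.
  f(x) = 5·x^3 + x^2   ⇒   f'(x) = 15·x^2 + 2·x
  g(x) = 3·x + 2   ⇒   g'(x) = 3
  lim(x→∞) f'(x)/g'(x) = lim(x→∞) (15·x^2 + 2·x)/(3)
  = ∞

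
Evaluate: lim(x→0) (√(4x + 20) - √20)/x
This is a standard limit.

Factor or rationalize the expression:
  lim(x→0) (√(4x + 20) - √20)/x = sqrt(5)/5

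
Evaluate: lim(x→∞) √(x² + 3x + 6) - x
This is an ∞-∞ indeterminate form.

Combine fractions or rationalize to convert ∞-∞ to 0/0 form:
  lim(x→∞) √(x² + 3x + 6) - x = 3/2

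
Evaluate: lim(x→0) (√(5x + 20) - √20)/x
This is a standard limit.

Factor or rationalize the expression:
  lim(x→0) (√(5x + 20) - √20)/x = sqrt(5)/4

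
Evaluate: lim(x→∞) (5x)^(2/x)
This is an exponential indeterminate form.

For exponential indeterminate forms, take the natural log:
  Let L = lim(x→∞) (5x)^(2/x)
  Then ln(L) = lim(x→∞) [exponent × ln(base)]
  Evaluate using L'Hôpital or standard limits, then exponentiate.
  L = 1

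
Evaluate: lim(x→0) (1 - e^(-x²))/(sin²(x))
This is a 0/0 indeterminate form.

Apply L'Hôpital's rule: differentiate numerator and denominator separately.
  f(x) = 1 - e^(-x^2)   ⇒   f'(x) = 2·x·e^(-x^2)
  g(x) = sin(x)^2   ⇒   g'(x) = 2·sin(x)·cos(x)
  lim(x→0) f'(x)/g'(x) = lim(x→0) (2·x·e^(-x^2))/(2·sin(x)·cos(x))
  = 1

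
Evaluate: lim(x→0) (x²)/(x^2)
This is a 0/0 indeterminate form.

Apply L'Hôpital's rule: differentiate numerator and denominator separately.
  f(x) = x^2   ⇒   f'(x) = 2·x
  g(x) = x^2   ⇒   g'(x) = 2·x
  lim(x→0) f'(x)/g'(x) = lim(x→0) (2·x)/(2·x)
  = 1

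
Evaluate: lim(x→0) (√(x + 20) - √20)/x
This is a standard limit.

Factor or rationalize the expression:
  lim(x→0) (√(x + 20) - √20)/x = sqrt(5)/20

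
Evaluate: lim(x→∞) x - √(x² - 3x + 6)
This is an ∞-∞ indeterminate form.

Combine fractions or rationalize to convert ∞-∞ to 0/0 form:
  lim(x→∞) x - √(x² - 3x + 6) = 3/2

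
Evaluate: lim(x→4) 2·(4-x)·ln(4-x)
This is a 0·∞ indeterminate form.

Rewrite 0·∞ as a quotient (0/0 or ∞/∞ form), then apply L'Hôpital's rule:
  lim(x→4) 2·(4-x)·ln(4-x) = 0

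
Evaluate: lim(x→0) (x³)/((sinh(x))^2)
This is a 0/0 indeterminate form.

Apply L'Hôpital's rule: differentiate numerator and denominator separately.
  f(x) = x^3   ⇒   f'(x) = 3·x^2
  g(x) = sinh(x)^2   ⇒   g'(x) = 2·sinh(x)·cosh(x)
  lim(x→0) f'(x)/g'(x) = lim(x→0) (3·x^2)/(2·sinh(x)·cosh(x))
  = 0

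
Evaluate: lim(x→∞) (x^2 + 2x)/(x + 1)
This is an ∞/∞ indeterminate form.

Apply L'Hôpital's rule: differentiate numerator and denominator separately.
  f(x) = x^2 + 2·x   ⇒   f'(x) = 2·x + 2
  g(x) = x + 1   ⇒   g'(x) = 1
  lim(x→∞) f'(x)/g'(x) = lim(x→∞) (2·x + 2)/(1)
  = ∞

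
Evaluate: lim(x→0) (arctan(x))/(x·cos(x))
This is a 0/0 indeterminate form.

Apply L'Hôpital's rule: differentiate numerator and denominator separately.
  f(x) = atan(x)   ⇒   f'(x) = 1/(x^2 + 1)
  g(x) = x·cos(x)   ⇒   g'(x) = -x·sin(x) + cos(x)
  lim(x→0) f'(x)/g'(x) = lim(x→0) (1/(x^2 + 1))/(-x·sin(x) + cos(x))
  = 1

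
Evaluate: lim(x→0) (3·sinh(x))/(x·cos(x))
This is a 0/0 indeterminate form.

Apply L'Hôpital's rule: differentiate numerator and denominator separately.
  f(x) = 3·sinh(x)   ⇒   f'(x) = 3·cosh(x)
  g(x) = x·cos(x)   ⇒   g'(x) = -x·sin(x) + cos(x)
  lim(x→0) f'(x)/g'(x) = lim(x→0) (3·cosh(x))/(-x·sin(x) + cos(x))
  = 3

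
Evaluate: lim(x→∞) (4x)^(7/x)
This is an exponential indeterminate form.

For exponential indeterminate forms, take the natural log:
  Let L = lim(x→∞) (4x)^(7/x)
  Then ln(L) = lim(x→∞) [exponent × ln(base)]
  Evaluate using L'Hôpital or standard limits, then exponentiate.
  L = 1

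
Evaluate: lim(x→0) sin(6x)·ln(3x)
This is a 0·∞ indeterminate form.

Rewrite 0·∞ as a quotient (0/0 or ∞/∞ form), then apply L'Hôpital's rule:
  lim(x→0) sin(6x)·ln(3x) = 0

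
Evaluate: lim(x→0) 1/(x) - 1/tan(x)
This is an ∞-∞ indeterminate form.

Combine fractions or rationalize to convert ∞-∞ to 0/0 form:
  lim(x→0) 1/(x) - 1/tan(x) = 0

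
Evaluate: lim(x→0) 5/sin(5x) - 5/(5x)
This is an ∞-∞ indeterminate form.

Combine fractions or rationalize to convert ∞-∞ to 0/0 form:
  lim(x→0) 5/sin(5x) - 5/(5x) = 0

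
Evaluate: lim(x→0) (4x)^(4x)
This is an exponential indeterminate form.

For exponential indeterminate forms, take the natural log:
  Let L = lim(x→0) (4x)^(4x)
  Then ln(L) = lim(x→0) [exponent × ln(base)]
  Evaluate using L'Hôpital or standard limits, then exponentiate.
  L = 1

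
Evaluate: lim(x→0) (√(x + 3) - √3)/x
This is a standard limit.

Factor or rationalize the expression:
  lim(x→0) (√(x + 3) - √3)/x = sqrt(3)/6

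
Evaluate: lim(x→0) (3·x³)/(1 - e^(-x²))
This is a 0/0 indeterminate form.

Apply L'Hôpital's rule: differentiate numerator and denominator separately.
  f(x) = 3·x^3   ⇒   f'(x) = 9·x^2
  g(x) = 1 - e^(-x^2)   ⇒   g'(x) = 2·x·e^(-x^2)
  lim(x→0) f'(x)/g'(x) = lim(x→0) (9·x^2)/(2·x·e^(-x^2))
  = 0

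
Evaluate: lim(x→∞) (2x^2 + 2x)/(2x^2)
This is an ∞/∞ indeterminate form.

Apply L'Hôpital's rule: differentiate numerator and denominator separately.
  f(x) = 2·x^2 + 2·x   ⇒   f'(x) = 4·x + 2
  g(x) = 2·x^2   ⇒   g'(x) = 4·x
  lim(x→∞) f'(x)/g'(x) = lim(x→∞) (4·x + 2)/(4·x)
  = 1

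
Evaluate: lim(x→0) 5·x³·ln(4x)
This is a 0·∞ indeterminate form.

Rewrite 0·∞ as a quotient (0/0 or ∞/∞ form), then apply L'Hôpital's rule:
  lim(x→0) 5·x³·ln(4x) = 0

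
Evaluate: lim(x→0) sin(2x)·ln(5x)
This is a 0·∞ indeterminate form.

Rewrite 0·∞ as a quotient (0/0 or ∞/∞ form), then apply L'Hôpital's rule:
  lim(x→0) sin(2x)·ln(5x) = 0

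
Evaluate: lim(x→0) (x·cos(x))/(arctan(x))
This is a 0/0 indeterminate form.

Apply L'Hôpital's rule: differentiate numerator and denominator separately.
  f(x) = x·cos(x)   ⇒   f'(x) = -x·sin(x) + cos(x)
  g(x) = atan(x)   ⇒   g'(x) = 1/(x^2 + 1)
  lim(x→0) f'(x)/g'(x) = lim(x→0) (-x·sin(x) + cos(x))/(1/(x^2 + 1))
  = 1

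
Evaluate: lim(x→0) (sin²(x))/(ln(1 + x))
This is a 0/0 indeterminate form.

Apply L'Hôpital's rule: differentiate numerator and denominator separately.
  f(x) = sin(x)^2   ⇒   f'(x) = 2·sin(x)·cos(x)
  g(x) = ln(x + 1)   ⇒   g'(x) = 1/(x + 1)
  lim(x→0) f'(x)/g'(x) = lim(x→0) (2·sin(x)·cos(x))/(1/(x + 1))
  = 0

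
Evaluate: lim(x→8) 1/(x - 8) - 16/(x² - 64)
This is an ∞-∞ indeterminate form.

Combine fractions or rationalize to convert ∞-∞ to 0/0 form:
  lim(x→8) 1/(x - 8) - 16/(x² - 64) = 1/16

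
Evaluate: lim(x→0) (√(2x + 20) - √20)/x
This is a standard limit.

Factor or rationalize the expression:
  lim(x→0) (√(2x + 20) - √20)/x = sqrt(5)/10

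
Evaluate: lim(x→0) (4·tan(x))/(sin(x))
This is a 0/0 indeterminate form.

Apply L'Hôpital's rule: differentiate numerator and denominator separately.
  f(x) = 4·tan(x)   ⇒   f'(x) = 4·tan(x)^2 + 4
  g(x) = sin(x)   ⇒   g'(x) = cos(x)
  lim(x→0) f'(x)/g'(x) = lim(x→0) (4·tan(x)^2 + 4)/(cos(x))
  = 4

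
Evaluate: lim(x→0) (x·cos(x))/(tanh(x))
This is a 0/0 indeterminate form.

Apply L'Hôpital's rule: differentiate numerator and denominator separately.
  f(x) = x·cos(x)   ⇒   f'(x) = -x·sin(x) + cos(x)
  g(x) = tanh(x)   ⇒   g'(x) = 1 - tanh(x)^2
  lim(x→0) f'(x)/g'(x) = lim(x→0) (-x·sin(x) + cos(x))/(1 - tanh(x)^2)
  = 1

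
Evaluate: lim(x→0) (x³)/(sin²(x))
This is a 0/0 indeterminate form.

Apply L'Hôpital's rule: differentiate numerator and denominator separately.
  f(x) = x^3   ⇒   f'(x) = 3·x^2
  g(x) = sin(x)^2   ⇒   g'(x) = 2·sin(x)·cos(x)
  lim(x→0) f'(x)/g'(x) = lim(x→0) (3·x^2)/(2·sin(x)·cos(x))
  = 0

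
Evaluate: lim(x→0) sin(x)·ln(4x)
This is a 0·∞ indeterminate form.

Rewrite 0·∞ as a quotient (0/0 or ∞/∞ form), then apply L'Hôpital's rule:
  lim(x→0) sin(x)·ln(4x) = 0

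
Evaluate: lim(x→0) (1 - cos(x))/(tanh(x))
This is a 0/0 indeterminate form.

Apply L'Hôpital's rule: differentiate numerator and denominator separately.
  f(x) = 1 - cos(x)   ⇒   f'(x) = sin(x)
  g(x) = tanh(x)   ⇒   g'(x) = 1 - tanh(x)^2
  lim(x→0) f'(x)/g'(x) = lim(x→0) (sin(x))/(1 - tanh(x)^2)
  = 0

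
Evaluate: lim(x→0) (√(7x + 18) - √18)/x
This is a standard limit.

Factor or rationalize the expression:
  lim(x→0) (√(7x + 18) - √18)/x = 7·sqrt(2)/12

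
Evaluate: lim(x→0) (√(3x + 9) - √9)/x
This is a standard limit.

Factor or rationalize the expression:
  lim(x→0) (√(3x + 9) - √9)/x = 1/2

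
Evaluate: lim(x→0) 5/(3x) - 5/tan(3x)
This is an ∞-∞ indeterminate form.

Combine fractions or rationalize to convert ∞-∞ to 0/0 form:
  lim(x→0) 5/(3x) - 5/tan(3x) = 0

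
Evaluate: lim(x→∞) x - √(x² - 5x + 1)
This is an ∞-∞ indeterminate form.

Combine fractions or rationalize to convert ∞-∞ to 0/0 form:
  lim(x→∞) x - √(x² - 5x + 1) = 5/2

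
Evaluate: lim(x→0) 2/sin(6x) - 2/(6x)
This is an ∞-∞ indeterminate form.

Combine fractions or rationalize to convert ∞-∞ to 0/0 form:
  lim(x→0) 2/sin(6x) - 2/(6x) = 0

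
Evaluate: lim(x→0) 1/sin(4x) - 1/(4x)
This is an ∞-∞ indeterminate form.

Combine fractions or rationalize to convert ∞-∞ to 0/0 form:
  lim(x→0) 1/sin(4x) - 1/(4x) = 0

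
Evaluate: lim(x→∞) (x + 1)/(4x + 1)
This is an ∞/∞ indeterminate form.

Apply L'Hôpital's rule: differentiate numerator and denominator separately.
  f(x) = x + 1   ⇒   f'(x) = 1
  g(x) = 4·x + 1   ⇒   g'(x) = 4
  lim(x→∞) f'(x)/g'(x) = lim(x→∞) (1)/(4)
  = 1/4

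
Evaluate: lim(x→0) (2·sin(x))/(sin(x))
This is a 0/0 indeterminate form.

Apply L'Hôpital's rule: differentiate numerator and denominator separately.
  f(x) = 2·sin(x)   ⇒   f'(x) = 2·cos(x)
  g(x) = sin(x)   ⇒   g'(x) = cos(x)
  lim(x→0) f'(x)/g'(x) = lim(x→0) (2·cos(x))/(cos(x))
  = 2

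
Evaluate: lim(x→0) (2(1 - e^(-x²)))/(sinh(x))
This is a 0/0 indeterminate form.

Apply L'Hôpital's rule: differentiate numerator and denominator separately.
  f(x) = 2 - 2·e^(-x^2)   ⇒   f'(x) = 4·x·e^(-x^2)
  g(x) = sinh(x)   ⇒   g'(x) = cosh(x)
  lim(x→0) f'(x)/g'(x) = lim(x→0) (4·x·e^(-x^2))/(cosh(x))
  = 0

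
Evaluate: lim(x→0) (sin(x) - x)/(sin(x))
This is a 0/0 indeterminate form.

Apply L'Hôpital's rule: differentiate numerator and denominator separately.
  f(x) = -x + sin(x)   ⇒   f'(x) = cos(x) - 1
  g(x) = sin(x)   ⇒   g'(x) = cos(x)
  lim(x→0) f'(x)/g'(x) = lim(x→0) (cos(x) - 1)/(cos(x))
  = 0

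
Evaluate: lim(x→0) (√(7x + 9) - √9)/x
This is a standard limit.

Factor or rationalize the expression:
  lim(x→0) (√(7x + 9) - √9)/x = 7/6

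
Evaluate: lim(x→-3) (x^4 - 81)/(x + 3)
This is a standard limit.

Factor or rationalize the expression:
  lim(x→-3) (x^4 - 81)/(x + 3) = -108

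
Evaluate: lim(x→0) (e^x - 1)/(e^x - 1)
This is a 0/0 indeterminate form.

Apply L'Hôpital's rule: differentiate numerator and denominator separately.
  f(x) = e^(x) - 1   ⇒   f'(x) = e^(x)
  g(x) = e^(x) - 1   ⇒   g'(x) = e^(x)
  lim(x→0) f'(x)/g'(x) = lim(x→0) (e^(x))/(e^(x))
  = 1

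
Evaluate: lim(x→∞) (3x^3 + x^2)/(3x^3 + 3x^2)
This is an ∞/∞ indeterminate form.

Apply L'Hôpital's rule: differentiate numerator and denominator separately.
  f(x) = 3·x^3 + x^2   ⇒   f'(x) = 9·x^2 + 2·x
  g(x) = 3·x^3 + 3·x^2   ⇒   g'(x) = 9·x^2 + 6·x
  lim(x→∞) f'(x)/g'(x) = lim(x→∞) (9·x^2 + 2·x)/(9·x^2 + 6·x)
  = 1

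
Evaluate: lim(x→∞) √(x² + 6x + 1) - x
This is an ∞-∞ indeterminate form.

Combine fractions or rationalize to convert ∞-∞ to 0/0 form:
  lim(x→∞) √(x² + 6x + 1) - x = 3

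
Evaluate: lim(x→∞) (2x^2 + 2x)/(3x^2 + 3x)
This is an ∞/∞ indeterminate form.

Apply L'Hôpital's rule: differentiate numerator and denominator separately.
  f(x) = 2·x^2 + 2·x   ⇒   f'(x) = 4·x + 2
  g(x) = 3·x^2 + 3·x   ⇒   g'(x) = 6·x + 3
  lim(x→∞) f'(x)/g'(x) = lim(x→∞) (4·x + 2)/(6·x + 3)
  = 2/3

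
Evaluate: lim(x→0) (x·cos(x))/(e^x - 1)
This is a 0/0 indeterminate form.

Apply L'Hôpital's rule: differentiate numerator and denominator separately.
  f(x) = x·cos(x)   ⇒   f'(x) = -x·sin(x) + cos(x)
  g(x) = e^(x) - 1   ⇒   g'(x) = e^(x)
  lim(x→0) f'(x)/g'(x) = lim(x→0) (-x·sin(x) + cos(x))/(e^(x))
  = 1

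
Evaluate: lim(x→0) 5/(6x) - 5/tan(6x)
This is an ∞-∞ indeterminate form.

Combine fractions or rationalize to convert ∞-∞ to 0/0 form:
  lim(x→0) 5/(6x) - 5/tan(6x) = 0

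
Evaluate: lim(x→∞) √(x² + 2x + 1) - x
This is an ∞-∞ indeterminate form.

Combine fractions or rationalize to convert ∞-∞ to 0/0 form:
  lim(x→∞) √(x² + 2x + 1) - x = 1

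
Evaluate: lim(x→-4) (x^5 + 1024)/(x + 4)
This is a standard limit.

Factor or rationalize the expression:
  lim(x→-4) (x^5 + 1024)/(x + 4) = 1280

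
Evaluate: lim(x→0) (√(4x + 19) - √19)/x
This is a standard limit.

Factor or rationalize the expression:
  lim(x→0) (√(4x + 19) - √19)/x = 2·sqrt(19)/19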